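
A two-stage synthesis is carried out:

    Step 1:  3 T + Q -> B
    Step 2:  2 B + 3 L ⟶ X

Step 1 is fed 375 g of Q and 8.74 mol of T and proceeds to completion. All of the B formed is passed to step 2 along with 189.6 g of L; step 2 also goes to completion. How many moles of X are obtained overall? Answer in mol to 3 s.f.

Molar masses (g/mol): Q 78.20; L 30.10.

1.46 mol

Step 1:
n(Q) = 375.0 / 78.20 = 4.795 mol
n(T) = 8.740 mol
n/ν for Q = 4.795/1 = 4.795
n/ν for T = 8.740/3 = 2.913
Smallest n/ν is T → limiting reagent.
n(B) produced = (1/3) × 8.740 = 2.913 mol
Step 2:
n(B) available = 2.913 mol
n(L) = 189.6 / 30.10 = 6.299 mol
n/ν for B = 2.913/2 = 1.457
n/ν for L = 6.299/3 = 2.100
Smallest n/ν is B → limiting reagent.
n(X) = (1/2) × 2.913 = 1.457 mol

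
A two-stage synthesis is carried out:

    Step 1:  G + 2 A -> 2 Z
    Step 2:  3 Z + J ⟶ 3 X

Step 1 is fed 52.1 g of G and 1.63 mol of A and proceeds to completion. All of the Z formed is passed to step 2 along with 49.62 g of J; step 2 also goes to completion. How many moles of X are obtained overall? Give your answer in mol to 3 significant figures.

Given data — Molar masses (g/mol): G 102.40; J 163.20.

Step 1:
n(G) = 52.10 / 102.40 = 0.5088 mol
n(A) = 1.630 mol
n/ν for G = 0.5088/1 = 0.5088
n/ν for A = 1.630/2 = 0.8150
Smallest n/ν is G → limiting reagent.
n(Z) produced = (2/1) × 0.5088 = 1.018 mol
Step 2:
n(Z) available = 1.018 mol
n(J) = 49.62 / 163.20 = 0.3040 mol
n/ν for Z = 1.018/3 = 0.3393
n/ν for J = 0.3040/1 = 0.3040
Smallest n/ν is J → limiting reagent.
n(X) = (3/1) × 0.3040 = 0.9120 mol

0.912 mol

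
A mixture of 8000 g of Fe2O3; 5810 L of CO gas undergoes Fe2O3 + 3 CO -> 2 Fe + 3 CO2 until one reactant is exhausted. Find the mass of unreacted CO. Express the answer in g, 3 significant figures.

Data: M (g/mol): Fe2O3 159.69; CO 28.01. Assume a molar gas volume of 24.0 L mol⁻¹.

n(Fe2O3) = 8000 / 159.69 = 50.10 mol
n(CO) = 5810 / 24.0 = 242.1 mol
n/ν for Fe2O3 = 50.10/1 = 50.10
n/ν for CO = 242.1/3 = 80.70
Smallest n/ν is Fe2O3 → limiting reagent.
CO consumed = (3/1) × 50.10 = 150.3 mol
CO remaining = 242.1 − 150.3 = 91.80 mol
mass = 91.80 × 28.01 = 2571 g

2570 g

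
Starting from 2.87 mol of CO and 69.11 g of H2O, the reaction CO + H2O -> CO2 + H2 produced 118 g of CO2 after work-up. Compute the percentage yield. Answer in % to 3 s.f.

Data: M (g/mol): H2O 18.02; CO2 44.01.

n(CO) = 2.870 mol
n(H2O) = 69.11 / 18.02 = 3.835 mol
n/ν for CO = 2.870/1 = 2.870
n/ν for H2O = 3.835/1 = 3.835
Smallest n/ν is CO → limiting reagent.
theoretical n(CO2) = (1/1) × 2.870 = 2.870 mol → 126.3 g
% yield = 118 / 126.3 × 100 = 93.43 %

93.4 %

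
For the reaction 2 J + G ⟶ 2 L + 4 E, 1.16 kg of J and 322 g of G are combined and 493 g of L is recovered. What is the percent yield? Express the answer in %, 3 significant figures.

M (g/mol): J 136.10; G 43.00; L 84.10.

68.8 %

n(J) = 1.160×1000 / 136.10 = 8.523 mol
n(G) = 322.0 / 43.00 = 7.488 mol
n/ν → J: 4.262, G: 7.488; J is limiting.
theoretical n(L) = (2/2) × 8.523 = 8.523 mol → 716.8 g
% yield = 493 / 716.8 × 100 = 68.78 %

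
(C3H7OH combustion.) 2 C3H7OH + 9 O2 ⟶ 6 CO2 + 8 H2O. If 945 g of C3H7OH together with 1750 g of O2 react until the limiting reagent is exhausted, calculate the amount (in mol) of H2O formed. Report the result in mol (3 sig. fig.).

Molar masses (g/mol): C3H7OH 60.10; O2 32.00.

48.6 mol

n(C3H7OH) = 945.0 / 60.10 = 15.72 mol
n(O2) = 1750 / 32.00 = 54.69 mol
n/ν for C3H7OH = 15.72/2 = 7.860
n/ν for O2 = 54.69/9 = 6.077
Smallest n/ν is O2 → limiting reagent.
n(H2O) = (8/9) × 54.69 = 48.61 mol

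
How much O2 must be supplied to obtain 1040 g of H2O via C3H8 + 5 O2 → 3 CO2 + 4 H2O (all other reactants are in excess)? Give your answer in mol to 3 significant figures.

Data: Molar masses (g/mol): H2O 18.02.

n(H2O) = 1040 / 18.02 = 57.71 mol
n(O2) = (5/4) × 57.71 = 72.14 mol

72.1 mol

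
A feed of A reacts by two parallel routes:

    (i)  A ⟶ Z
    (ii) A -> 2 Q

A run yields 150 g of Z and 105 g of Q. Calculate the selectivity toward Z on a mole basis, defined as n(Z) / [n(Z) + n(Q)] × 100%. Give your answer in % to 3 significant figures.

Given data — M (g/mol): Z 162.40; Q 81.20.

41.7 %

n(Z) = 150 / 162.40 = 0.9236 mol
n(Q) = 105 / 81.20 = 1.293 mol
selectivity = 0.9236/(0.9236+1.293) × 100 = 41.67 %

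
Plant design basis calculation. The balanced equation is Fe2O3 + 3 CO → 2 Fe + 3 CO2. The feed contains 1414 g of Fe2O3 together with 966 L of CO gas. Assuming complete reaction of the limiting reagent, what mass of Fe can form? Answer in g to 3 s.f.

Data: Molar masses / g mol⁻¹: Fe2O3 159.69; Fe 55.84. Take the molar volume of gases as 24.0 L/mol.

n(Fe2O3) = 1414 / 159.69 = 8.855 mol
n(CO) = 966.0 / 24.0 = 40.25 mol
n/ν → Fe2O3: 8.855, CO: 13.42; Fe2O3 is limiting.
n(Fe) = (2/1) × 8.855 = 17.71 mol
mass = 17.71 × 55.84 = 988.9 g

989 g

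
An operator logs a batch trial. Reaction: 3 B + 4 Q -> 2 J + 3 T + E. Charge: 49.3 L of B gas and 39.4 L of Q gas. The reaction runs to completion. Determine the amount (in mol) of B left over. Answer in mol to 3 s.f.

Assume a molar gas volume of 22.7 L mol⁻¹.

0.870 mol

n(B) = 49.30 / 22.7 = 2.172 mol
n(Q) = 39.40 / 22.7 = 1.736 mol
n/ν → B: 0.7240, Q: 0.4340; Q is limiting.
B consumed = (3/4) × 1.736 = 1.302 mol
B remaining = 2.172 − 1.302 = 0.8700 mol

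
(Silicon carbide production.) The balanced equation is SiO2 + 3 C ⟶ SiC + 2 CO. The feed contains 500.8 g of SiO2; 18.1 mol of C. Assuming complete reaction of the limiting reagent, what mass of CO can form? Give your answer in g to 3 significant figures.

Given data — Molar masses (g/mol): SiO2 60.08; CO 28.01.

n(SiO2) = 500.8 / 60.08 = 8.336 mol
n(C) = 18.10 mol
n/ν for SiO2 = 8.336/1 = 8.336
n/ν for C = 18.10/3 = 6.033
Smallest n/ν is C → limiting reagent.
n(CO) = (2/3) × 18.10 = 12.07 mol
mass = 12.07 × 28.01 = 338.1 g

338 g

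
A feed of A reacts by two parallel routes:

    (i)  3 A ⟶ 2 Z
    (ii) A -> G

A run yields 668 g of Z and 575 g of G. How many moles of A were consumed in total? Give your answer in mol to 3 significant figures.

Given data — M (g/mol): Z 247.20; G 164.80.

n(Z) = 668 / 247.20 = 2.702 mol
n(G) = 575 / 164.80 = 3.489 mol
n(A) via (i) = (3/2)×2.702 = 4.053 mol
n(A) via (ii) = (1/1)×3.489 = 3.489 mol
total n(A) = 4.053 + 3.489 = 7.542 mol

7.54 mol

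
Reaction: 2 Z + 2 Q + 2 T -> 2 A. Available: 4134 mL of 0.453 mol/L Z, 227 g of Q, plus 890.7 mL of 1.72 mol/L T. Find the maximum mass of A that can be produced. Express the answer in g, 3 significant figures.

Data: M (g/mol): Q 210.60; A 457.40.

n(Z) = 0.453 × 4134/1000 = 1.873 mol
n(Q) = 227.0 / 210.60 = 1.078 mol
n(T) = 1.72 × 890.7/1000 = 1.532 mol
n/ν for Z = 1.873/2 = 0.9365
n/ν for Q = 1.078/2 = 0.5390
n/ν for T = 1.532/2 = 0.7660
Smallest n/ν is Q → limiting reagent.
n(A) = (2/2) × 1.078 = 1.078 mol
mass = 1.078 × 457.40 = 493.1 g

493 g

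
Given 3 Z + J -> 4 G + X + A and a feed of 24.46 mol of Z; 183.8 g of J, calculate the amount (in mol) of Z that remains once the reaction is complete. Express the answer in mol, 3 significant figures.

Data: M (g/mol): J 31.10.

6.73 mol

n(Z) = 24.46 mol
n(J) = 183.8 / 31.10 = 5.910 mol
n/ν for Z = 24.46/3 = 8.153
n/ν for J = 5.910/1 = 5.910
Smallest n/ν is J → limiting reagent.
Z consumed = (3/1) × 5.910 = 17.73 mol
Z remaining = 24.46 − 17.73 = 6.730 mol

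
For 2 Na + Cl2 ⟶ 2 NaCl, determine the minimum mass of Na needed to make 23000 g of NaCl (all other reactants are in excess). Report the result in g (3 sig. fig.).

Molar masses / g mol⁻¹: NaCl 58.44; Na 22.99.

9050 g

n(NaCl) = 23000 / 58.44 = 393.6 mol
n(Na) = (2/2) × 393.6 = 393.6 mol
mass = 393.6 × 22.99 = 9049 g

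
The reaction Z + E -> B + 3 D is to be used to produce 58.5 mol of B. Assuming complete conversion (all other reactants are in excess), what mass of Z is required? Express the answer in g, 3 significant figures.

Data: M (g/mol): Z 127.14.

7440 g

n(B) = 58.50 mol
n(Z) = (1/1) × 58.50 = 58.50 mol
mass = 58.50 × 127.14 = 7438 g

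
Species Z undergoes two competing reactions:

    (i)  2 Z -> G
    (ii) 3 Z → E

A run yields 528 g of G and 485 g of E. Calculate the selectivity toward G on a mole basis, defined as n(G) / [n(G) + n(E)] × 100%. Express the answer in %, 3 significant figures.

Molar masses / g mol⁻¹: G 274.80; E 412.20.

62.0 %

n(G) = 528 / 274.80 = 1.921 mol
n(E) = 485 / 412.20 = 1.177 mol
selectivity = 1.921/(1.921+1.177) × 100 = 62.01 %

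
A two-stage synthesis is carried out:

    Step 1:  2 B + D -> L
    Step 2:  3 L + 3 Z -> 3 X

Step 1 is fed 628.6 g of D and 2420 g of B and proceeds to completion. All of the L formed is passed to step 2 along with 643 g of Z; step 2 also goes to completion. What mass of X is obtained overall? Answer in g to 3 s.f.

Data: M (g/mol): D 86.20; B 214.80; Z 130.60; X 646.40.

3180 g

Step 1:
n(D) = 628.6 / 86.20 = 7.292 mol
n(B) = 2420 / 214.80 = 11.27 mol
n/ν → D: 7.292, B: 5.635; B is limiting.
n(L) produced = (1/2) × 11.27 = 5.635 mol
Step 2:
n(L) available = 5.635 mol
n(Z) = 643.0 / 130.60 = 4.923 mol
n/ν → L: 1.878, Z: 1.641; Z is limiting.
n(X) = (3/3) × 4.923 = 4.923 mol
mass = 4.923 × 646.40 = 3182 g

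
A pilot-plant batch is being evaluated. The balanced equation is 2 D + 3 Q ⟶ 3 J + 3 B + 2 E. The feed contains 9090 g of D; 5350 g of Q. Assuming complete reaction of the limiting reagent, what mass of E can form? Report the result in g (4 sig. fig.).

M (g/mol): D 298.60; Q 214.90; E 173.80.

n(D) = 9090 / 298.60 = 30.44 mol
n(Q) = 5350 / 214.90 = 24.90 mol
n/ν for D = 30.44/2 = 15.22
n/ν for Q = 24.90/3 = 8.300
Smallest n/ν is Q → limiting reagent.
n(E) = (2/3) × 24.90 = 16.60 mol
mass = 16.60 × 173.80 = 2885 g

2885 g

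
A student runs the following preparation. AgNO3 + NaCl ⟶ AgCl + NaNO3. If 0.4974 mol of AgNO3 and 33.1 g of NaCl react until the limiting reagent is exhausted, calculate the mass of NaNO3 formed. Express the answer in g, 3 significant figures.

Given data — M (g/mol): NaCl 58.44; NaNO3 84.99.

n(AgNO3) = 0.4974 mol
n(NaCl) = 33.10 / 58.44 = 0.5664 mol
n/ν → AgNO3: 0.4974, NaCl: 0.5664; AgNO3 is limiting.
n(NaNO3) = (1/1) × 0.4974 = 0.4974 mol
mass = 0.4974 × 84.99 = 42.27 g

42.3 g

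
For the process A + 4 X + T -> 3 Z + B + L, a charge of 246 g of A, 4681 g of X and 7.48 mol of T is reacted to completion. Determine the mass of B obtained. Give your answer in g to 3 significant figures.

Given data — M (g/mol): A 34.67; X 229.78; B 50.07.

n(A) = 246.0 / 34.67 = 7.095 mol
n(X) = 4681 / 229.78 = 20.37 mol
n(T) = 7.480 mol
n/ν for A = 7.095/1 = 7.095
n/ν for X = 20.37/4 = 5.093
n/ν for T = 7.480/1 = 7.480
Smallest n/ν is X → limiting reagent.
n(B) = (1/4) × 20.37 = 5.093 mol
mass = 5.093 × 50.07 = 255.0 g

255 g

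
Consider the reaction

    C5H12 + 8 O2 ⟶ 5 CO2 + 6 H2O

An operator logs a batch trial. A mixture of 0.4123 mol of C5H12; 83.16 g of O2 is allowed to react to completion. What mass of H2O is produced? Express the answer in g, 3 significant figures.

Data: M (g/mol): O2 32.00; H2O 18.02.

35.1 g

n(C5H12) = 0.4123 mol
n(O2) = 83.16 / 32.00 = 2.599 mol
n/ν → C5H12: 0.4123, O2: 0.3249; O2 is limiting.
n(H2O) = (6/8) × 2.599 = 1.949 mol
mass = 1.949 × 18.02 = 35.12 g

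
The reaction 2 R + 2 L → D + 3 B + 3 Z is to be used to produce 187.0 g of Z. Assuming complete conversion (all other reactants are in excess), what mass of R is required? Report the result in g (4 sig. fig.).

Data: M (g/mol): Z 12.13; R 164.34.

1689 g

n(Z) = 187.0 / 12.13 = 15.42 mol
n(R) = (2/3) × 15.42 = 10.28 mol
mass = 10.28 × 164.34 = 1689 g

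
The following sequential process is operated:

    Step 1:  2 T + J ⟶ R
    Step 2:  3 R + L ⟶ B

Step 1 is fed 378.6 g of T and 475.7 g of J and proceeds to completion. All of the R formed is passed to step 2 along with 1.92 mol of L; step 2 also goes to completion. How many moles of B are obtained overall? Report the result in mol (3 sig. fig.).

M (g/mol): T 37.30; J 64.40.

1.69 mol

Step 1:
n(T) = 378.6 / 37.30 = 10.15 mol
n(J) = 475.7 / 64.40 = 7.387 mol
n/ν → T: 5.075, J: 7.387; T is limiting.
n(R) produced = (1/2) × 10.15 = 5.075 mol
Step 2:
n(R) available = 5.075 mol
n(L) = 1.920 mol
n/ν → R: 1.692, L: 1.920; R is limiting.
n(B) = (1/3) × 5.075 = 1.692 mol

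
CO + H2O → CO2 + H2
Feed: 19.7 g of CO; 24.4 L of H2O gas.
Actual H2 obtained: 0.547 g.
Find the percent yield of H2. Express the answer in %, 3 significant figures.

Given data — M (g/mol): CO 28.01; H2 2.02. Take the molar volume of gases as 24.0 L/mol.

n(CO) = 19.70 / 28.01 = 0.7033 mol
n(H2O) = 24.40 / 24.0 = 1.017 mol
n/ν → CO: 0.7033, H2O: 1.017; CO is limiting.
theoretical n(H2) = (1/1) × 0.7033 = 0.7033 mol → 1.421 g
% yield = 0.547 / 1.421 × 100 = 38.49 %

38.5 %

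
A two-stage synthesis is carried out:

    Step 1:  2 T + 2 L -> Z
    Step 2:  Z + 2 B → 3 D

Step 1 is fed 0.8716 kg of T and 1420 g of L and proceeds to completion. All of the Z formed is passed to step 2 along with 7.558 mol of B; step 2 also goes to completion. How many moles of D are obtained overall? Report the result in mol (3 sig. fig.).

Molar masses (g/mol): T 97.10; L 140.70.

Step 1:
n(T) = 0.8716×1000 / 97.10 = 8.976 mol
n(L) = 1420 / 140.70 = 10.09 mol
n/ν for T = 8.976/2 = 4.488
n/ν for L = 10.09/2 = 5.045
Smallest n/ν is T → limiting reagent.
n(Z) produced = (1/2) × 8.976 = 4.488 mol
Step 2:
n(Z) available = 4.488 mol
n(B) = 7.558 mol
n/ν for Z = 4.488/1 = 4.488
n/ν for B = 7.558/2 = 3.779
Smallest n/ν is B → limiting reagent.
n(D) = (3/2) × 7.558 = 11.34 mol

11.3 mol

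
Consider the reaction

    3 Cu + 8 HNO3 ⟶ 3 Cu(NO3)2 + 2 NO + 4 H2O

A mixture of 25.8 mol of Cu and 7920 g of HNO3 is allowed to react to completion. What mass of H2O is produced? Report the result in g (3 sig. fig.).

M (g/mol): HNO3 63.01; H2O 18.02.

620 g

n(Cu) = 25.80 mol
n(HNO3) = 7920 / 63.01 = 125.7 mol
n/ν for Cu = 25.80/3 = 8.600
n/ν for HNO3 = 125.7/8 = 15.71
Smallest n/ν is Cu → limiting reagent.
n(H2O) = (4/3) × 25.80 = 34.40 mol
mass = 34.40 × 18.02 = 619.9 g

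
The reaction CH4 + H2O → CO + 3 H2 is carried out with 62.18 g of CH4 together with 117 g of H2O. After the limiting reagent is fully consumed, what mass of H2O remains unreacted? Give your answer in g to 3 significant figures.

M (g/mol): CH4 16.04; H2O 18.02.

47.1 g

n(CH4) = 62.18 / 16.04 = 3.877 mol
n(H2O) = 117.0 / 18.02 = 6.493 mol
n/ν for CH4 = 3.877/1 = 3.877
n/ν for H2O = 6.493/1 = 6.493
Smallest n/ν is CH4 → limiting reagent.
H2O consumed = (1/1) × 3.877 = 3.877 mol
H2O remaining = 6.493 − 3.877 = 2.616 mol
mass = 2.616 × 18.02 = 47.14 g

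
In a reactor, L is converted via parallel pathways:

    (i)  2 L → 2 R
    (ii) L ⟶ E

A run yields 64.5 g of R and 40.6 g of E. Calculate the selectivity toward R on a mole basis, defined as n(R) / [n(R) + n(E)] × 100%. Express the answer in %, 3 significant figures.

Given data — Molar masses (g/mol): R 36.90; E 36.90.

61.4 %

n(R) = 64.5 / 36.90 = 1.748 mol
n(E) = 40.6 / 36.90 = 1.100 mol
selectivity = 1.748/(1.748+1.100) × 100 = 61.38 %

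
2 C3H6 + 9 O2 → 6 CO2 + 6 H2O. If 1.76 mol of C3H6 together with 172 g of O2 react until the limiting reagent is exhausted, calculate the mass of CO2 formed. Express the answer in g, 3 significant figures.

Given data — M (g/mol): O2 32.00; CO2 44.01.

158 g

n(C3H6) = 1.760 mol
n(O2) = 172.0 / 32.00 = 5.375 mol
n/ν → C3H6: 0.8800, O2: 0.5972; O2 is limiting.
n(CO2) = (6/9) × 5.375 = 3.583 mol
mass = 3.583 × 44.01 = 157.7 g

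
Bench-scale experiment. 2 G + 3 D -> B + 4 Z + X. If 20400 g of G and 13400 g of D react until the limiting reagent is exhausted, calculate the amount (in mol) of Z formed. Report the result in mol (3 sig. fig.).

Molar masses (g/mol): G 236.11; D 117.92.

152 mol

n(G) = 20400 / 236.11 = 86.40 mol
n(D) = 13400 / 117.92 = 113.6 mol
n/ν for G = 86.40/2 = 43.20
n/ν for D = 113.6/3 = 37.87
Smallest n/ν is D → limiting reagent.
n(Z) = (4/3) × 113.6 = 151.5 mol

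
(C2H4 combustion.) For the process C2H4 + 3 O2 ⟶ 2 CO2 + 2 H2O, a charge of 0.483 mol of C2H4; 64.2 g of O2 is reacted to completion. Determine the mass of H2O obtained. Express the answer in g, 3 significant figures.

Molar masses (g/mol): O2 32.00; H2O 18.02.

n(C2H4) = 0.4830 mol
n(O2) = 64.20 / 32.00 = 2.006 mol
n/ν for C2H4 = 0.4830/1 = 0.4830
n/ν for O2 = 2.006/3 = 0.6687
Smallest n/ν is C2H4 → limiting reagent.
n(H2O) = (2/1) × 0.4830 = 0.9660 mol
mass = 0.9660 × 18.02 = 17.41 g

17.4 g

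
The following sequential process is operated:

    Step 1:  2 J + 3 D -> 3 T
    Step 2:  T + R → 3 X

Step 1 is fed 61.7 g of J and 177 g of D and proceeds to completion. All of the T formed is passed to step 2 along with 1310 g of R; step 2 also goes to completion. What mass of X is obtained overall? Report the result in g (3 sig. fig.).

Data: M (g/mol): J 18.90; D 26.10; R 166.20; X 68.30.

Step 1:
n(J) = 61.70 / 18.90 = 3.265 mol
n(D) = 177.0 / 26.10 = 6.782 mol
n/ν for J = 3.265/2 = 1.633
n/ν for D = 6.782/3 = 2.261
Smallest n/ν is J → limiting reagent.
n(T) produced = (3/2) × 3.265 = 4.898 mol
Step 2:
n(T) available = 4.898 mol
n(R) = 1310 / 166.20 = 7.882 mol
n/ν for T = 4.898/1 = 4.898
n/ν for R = 7.882/1 = 7.882
Smallest n/ν is T → limiting reagent.
n(X) = (3/1) × 4.898 = 14.69 mol
mass = 14.69 × 68.30 = 1003 g

1000 g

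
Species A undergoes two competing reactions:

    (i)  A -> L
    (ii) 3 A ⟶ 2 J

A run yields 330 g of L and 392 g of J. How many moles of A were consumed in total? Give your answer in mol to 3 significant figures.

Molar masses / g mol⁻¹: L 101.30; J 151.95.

7.13 mol

n(L) = 330 / 101.30 = 3.258 mol
n(J) = 392 / 151.95 = 2.580 mol
n(A) via (i) = (1/1)×3.258 = 3.258 mol
n(A) via (ii) = (3/2)×2.580 = 3.870 mol
total n(A) = 3.258 + 3.870 = 7.128 mol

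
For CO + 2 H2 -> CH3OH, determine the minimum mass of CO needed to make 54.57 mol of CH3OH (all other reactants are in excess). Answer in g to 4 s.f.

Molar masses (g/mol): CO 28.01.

n(CH3OH) = 54.57 mol
n(CO) = (1/1) × 54.57 = 54.57 mol
mass = 54.57 × 28.01 = 1529 g

1529 g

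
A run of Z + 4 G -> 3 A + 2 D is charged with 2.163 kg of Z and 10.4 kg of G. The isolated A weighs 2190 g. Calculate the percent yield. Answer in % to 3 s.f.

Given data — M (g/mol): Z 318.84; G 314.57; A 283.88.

n(Z) = 2.163×1000 / 318.84 = 6.784 mol
n(G) = 10.40×1000 / 314.57 = 33.06 mol
n/ν for Z = 6.784/1 = 6.784
n/ν for G = 33.06/4 = 8.265
Smallest n/ν is Z → limiting reagent.
theoretical n(A) = (3/1) × 6.784 = 20.35 mol → 5777 g
% yield = 2190 / 5777 × 100 = 37.91 %

37.9 %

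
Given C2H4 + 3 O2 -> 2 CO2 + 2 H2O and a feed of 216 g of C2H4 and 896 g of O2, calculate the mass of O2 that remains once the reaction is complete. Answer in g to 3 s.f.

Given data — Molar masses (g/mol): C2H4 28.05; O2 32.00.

n(C2H4) = 216.0 / 28.05 = 7.701 mol
n(O2) = 896.0 / 32.00 = 28.00 mol
n/ν → C2H4: 7.701, O2: 9.333; C2H4 is limiting.
O2 consumed = (3/1) × 7.701 = 23.10 mol
O2 remaining = 28.00 − 23.10 = 4.900 mol
mass = 4.900 × 32.00 = 156.8 g

157 g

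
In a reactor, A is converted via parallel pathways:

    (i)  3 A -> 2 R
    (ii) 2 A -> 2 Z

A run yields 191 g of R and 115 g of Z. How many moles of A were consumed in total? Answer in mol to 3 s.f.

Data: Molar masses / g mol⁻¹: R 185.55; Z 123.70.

2.47 mol

n(R) = 191 / 185.55 = 1.029 mol
n(Z) = 115 / 123.70 = 0.9297 mol
n(A) via (i) = (3/2)×1.029 = 1.544 mol
n(A) via (ii) = (2/2)×0.9297 = 0.9297 mol
total n(A) = 1.544 + 0.9297 = 2.474 mol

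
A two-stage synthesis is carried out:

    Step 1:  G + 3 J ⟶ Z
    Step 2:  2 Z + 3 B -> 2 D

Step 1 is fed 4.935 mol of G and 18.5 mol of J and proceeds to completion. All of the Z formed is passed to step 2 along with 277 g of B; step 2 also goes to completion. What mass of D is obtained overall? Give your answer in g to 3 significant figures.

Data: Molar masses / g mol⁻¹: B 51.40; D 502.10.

1800 g

Step 1:
n(G) = 4.935 mol
n(J) = 18.50 mol
n/ν → G: 4.935, J: 6.167; G is limiting.
n(Z) produced = (1/1) × 4.935 = 4.935 mol
Step 2:
n(Z) available = 4.935 mol
n(B) = 277.0 / 51.40 = 5.389 mol
n/ν → Z: 2.468, B: 1.796; B is limiting.
n(D) = (2/3) × 5.389 = 3.593 mol
mass = 3.593 × 502.10 = 1804 g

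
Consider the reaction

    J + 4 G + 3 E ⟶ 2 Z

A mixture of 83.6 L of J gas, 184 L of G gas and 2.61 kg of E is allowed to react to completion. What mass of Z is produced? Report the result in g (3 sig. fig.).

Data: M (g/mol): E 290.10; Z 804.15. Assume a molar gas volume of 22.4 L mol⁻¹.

3300 g

n(J) = 83.60 / 22.4 = 3.732 mol
n(G) = 184.0 / 22.4 = 8.214 mol
n(E) = 2.610×1000 / 290.10 = 8.997 mol
n/ν for J = 3.732/1 = 3.732
n/ν for G = 8.214/4 = 2.054
n/ν for E = 8.997/3 = 2.999
Smallest n/ν is G → limiting reagent.
n(Z) = (2/4) × 8.214 = 4.107 mol
mass = 4.107 × 804.15 = 3303 g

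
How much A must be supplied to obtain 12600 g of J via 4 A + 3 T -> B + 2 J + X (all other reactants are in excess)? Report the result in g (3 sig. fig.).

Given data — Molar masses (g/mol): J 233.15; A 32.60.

3520 g

n(J) = 12600 / 233.15 = 54.04 mol
n(A) = (4/2) × 54.04 = 108.1 mol
mass = 108.1 × 32.60 = 3524 g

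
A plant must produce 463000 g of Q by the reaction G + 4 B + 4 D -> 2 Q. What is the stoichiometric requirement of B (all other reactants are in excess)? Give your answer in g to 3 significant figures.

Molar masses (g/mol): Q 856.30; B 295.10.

319000 g

n(Q) = 463000 / 856.30 = 540.7 mol
n(B) = (4/2) × 540.7 = 1081 mol
mass = 1081 × 295.10 = 319000 g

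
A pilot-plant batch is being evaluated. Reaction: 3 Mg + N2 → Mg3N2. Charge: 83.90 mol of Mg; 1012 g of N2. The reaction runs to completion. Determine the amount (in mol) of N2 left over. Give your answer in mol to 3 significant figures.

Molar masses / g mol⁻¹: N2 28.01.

n(Mg) = 83.90 mol
n(N2) = 1012 / 28.01 = 36.13 mol
n/ν for Mg = 83.90/3 = 27.97
n/ν for N2 = 36.13/1 = 36.13
Smallest n/ν is Mg → limiting reagent.
N2 consumed = (1/3) × 83.90 = 27.97 mol
N2 remaining = 36.13 − 27.97 = 8.160 mol

8.16 mol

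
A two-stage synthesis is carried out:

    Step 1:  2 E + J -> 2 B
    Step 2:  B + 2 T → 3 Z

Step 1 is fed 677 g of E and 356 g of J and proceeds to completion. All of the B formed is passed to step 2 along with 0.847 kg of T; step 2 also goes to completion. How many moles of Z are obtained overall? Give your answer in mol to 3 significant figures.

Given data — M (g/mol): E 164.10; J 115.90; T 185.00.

6.87 mol

Step 1:
n(E) = 677.0 / 164.10 = 4.126 mol
n(J) = 356.0 / 115.90 = 3.072 mol
n/ν → E: 2.063, J: 3.072; E is limiting.
n(B) produced = (2/2) × 4.126 = 4.126 mol
Step 2:
n(B) available = 4.126 mol
n(T) = 0.8470×1000 / 185.00 = 4.578 mol
n/ν → B: 4.126, T: 2.289; T is limiting.
n(Z) = (3/2) × 4.578 = 6.867 mol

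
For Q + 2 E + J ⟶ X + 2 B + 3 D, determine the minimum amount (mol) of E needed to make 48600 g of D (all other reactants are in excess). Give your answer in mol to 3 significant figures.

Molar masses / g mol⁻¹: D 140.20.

231 mol

n(D) = 48600 / 140.20 = 346.6 mol
n(E) = (2/3) × 346.6 = 231.1 mol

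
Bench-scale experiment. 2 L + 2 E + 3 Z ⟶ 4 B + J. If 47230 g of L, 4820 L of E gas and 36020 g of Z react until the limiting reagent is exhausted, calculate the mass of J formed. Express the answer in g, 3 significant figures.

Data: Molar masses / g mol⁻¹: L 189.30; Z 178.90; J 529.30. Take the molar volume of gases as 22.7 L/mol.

n(L) = 47230 / 189.30 = 249.5 mol
n(E) = 4820 / 22.7 = 212.3 mol
n(Z) = 36020 / 178.90 = 201.3 mol
n/ν → L: 124.8, E: 106.2, Z: 67.10; Z is limiting.
n(J) = (1/3) × 201.3 = 67.10 mol
mass = 67.10 × 529.30 = 35520 g

35500 g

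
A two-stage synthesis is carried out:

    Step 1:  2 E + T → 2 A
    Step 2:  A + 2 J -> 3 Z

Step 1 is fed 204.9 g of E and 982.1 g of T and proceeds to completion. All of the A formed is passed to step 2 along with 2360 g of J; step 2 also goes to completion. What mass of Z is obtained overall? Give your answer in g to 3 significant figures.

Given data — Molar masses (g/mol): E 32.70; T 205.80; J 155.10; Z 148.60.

Step 1:
n(E) = 204.9 / 32.70 = 6.266 mol
n(T) = 982.1 / 205.80 = 4.772 mol
n/ν → E: 3.133, T: 4.772; E is limiting.
n(A) produced = (2/2) × 6.266 = 6.266 mol
Step 2:
n(A) available = 6.266 mol
n(J) = 2360 / 155.10 = 15.22 mol
n/ν → A: 6.266, J: 7.610; A is limiting.
n(Z) = (3/1) × 6.266 = 18.80 mol
mass = 18.80 × 148.60 = 2794 g

2790 g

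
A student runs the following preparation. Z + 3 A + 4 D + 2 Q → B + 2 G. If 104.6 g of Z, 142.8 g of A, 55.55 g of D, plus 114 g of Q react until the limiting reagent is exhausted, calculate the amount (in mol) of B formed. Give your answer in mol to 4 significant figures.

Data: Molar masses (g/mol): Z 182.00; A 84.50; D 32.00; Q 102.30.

0.4340 mol

n(Z) = 104.6 / 182.00 = 0.5747 mol
n(A) = 142.8 / 84.50 = 1.690 mol
n(D) = 55.55 / 32.00 = 1.736 mol
n(Q) = 114.0 / 102.30 = 1.114 mol
n/ν for Z = 0.5747/1 = 0.5747
n/ν for A = 1.690/3 = 0.5633
n/ν for D = 1.736/4 = 0.4340
n/ν for Q = 1.114/2 = 0.5570
Smallest n/ν is D → limiting reagent.
n(B) = (1/4) × 1.736 = 0.4340 mol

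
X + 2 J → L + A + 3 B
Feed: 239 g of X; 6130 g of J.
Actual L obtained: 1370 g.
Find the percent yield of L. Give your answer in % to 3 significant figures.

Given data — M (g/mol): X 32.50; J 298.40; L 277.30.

67.2 %

n(X) = 239.0 / 32.50 = 7.354 mol
n(J) = 6130 / 298.40 = 20.54 mol
n/ν for X = 7.354/1 = 7.354
n/ν for J = 20.54/2 = 10.27
Smallest n/ν is X → limiting reagent.
theoretical n(L) = (1/1) × 7.354 = 7.354 mol → 2039 g
% yield = 1370 / 2039 × 100 = 67.19 %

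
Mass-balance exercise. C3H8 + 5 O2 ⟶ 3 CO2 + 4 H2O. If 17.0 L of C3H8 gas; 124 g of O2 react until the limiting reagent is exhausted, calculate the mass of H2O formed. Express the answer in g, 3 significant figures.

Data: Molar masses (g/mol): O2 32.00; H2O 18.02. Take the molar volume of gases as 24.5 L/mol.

n(C3H8) = 17.00 / 24.5 = 0.6939 mol
n(O2) = 124.0 / 32.00 = 3.875 mol
n/ν for C3H8 = 0.6939/1 = 0.6939
n/ν for O2 = 3.875/5 = 0.7750
Smallest n/ν is C3H8 → limiting reagent.
n(H2O) = (4/1) × 0.6939 = 2.776 mol
mass = 2.776 × 18.02 = 50.02 g

50.0 g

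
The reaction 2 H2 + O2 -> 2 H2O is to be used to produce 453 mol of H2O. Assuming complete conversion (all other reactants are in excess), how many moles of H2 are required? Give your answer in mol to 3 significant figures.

n(H2O) = 453.0 mol
n(H2) = (2/2) × 453.0 = 453.0 mol

453 mol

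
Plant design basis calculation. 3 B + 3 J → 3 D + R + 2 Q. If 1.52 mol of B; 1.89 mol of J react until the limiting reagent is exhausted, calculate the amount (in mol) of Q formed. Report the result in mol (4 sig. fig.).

1.013 mol

n(B) = 1.520 mol
n(J) = 1.890 mol
n/ν for B = 1.520/3 = 0.5067
n/ν for J = 1.890/3 = 0.6300
Smallest n/ν is B → limiting reagent.
n(Q) = (2/3) × 1.520 = 1.013 mol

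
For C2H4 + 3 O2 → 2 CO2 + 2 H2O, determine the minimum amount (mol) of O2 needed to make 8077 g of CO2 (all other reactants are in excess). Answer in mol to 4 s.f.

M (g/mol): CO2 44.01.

n(CO2) = 8077 / 44.01 = 183.5 mol
n(O2) = (3/2) × 183.5 = 275.3 mol

275.3 mol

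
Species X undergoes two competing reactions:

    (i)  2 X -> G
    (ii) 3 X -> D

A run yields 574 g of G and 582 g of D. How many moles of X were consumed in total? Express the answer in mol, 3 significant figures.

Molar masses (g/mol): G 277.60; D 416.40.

8.33 mol

n(G) = 574 / 277.60 = 2.068 mol
n(D) = 582 / 416.40 = 1.398 mol
n(X) via (i) = (2/1)×2.068 = 4.136 mol
n(X) via (ii) = (3/1)×1.398 = 4.194 mol
total n(X) = 4.136 + 4.194 = 8.330 mol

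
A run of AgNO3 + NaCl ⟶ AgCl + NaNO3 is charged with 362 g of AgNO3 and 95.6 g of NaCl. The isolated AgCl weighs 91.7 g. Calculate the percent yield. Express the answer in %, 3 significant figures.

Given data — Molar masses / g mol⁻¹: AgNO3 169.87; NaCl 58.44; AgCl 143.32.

n(AgNO3) = 362.0 / 169.87 = 2.131 mol
n(NaCl) = 95.60 / 58.44 = 1.636 mol
n/ν for AgNO3 = 2.131/1 = 2.131
n/ν for NaCl = 1.636/1 = 1.636
Smallest n/ν is NaCl → limiting reagent.
theoretical n(AgCl) = (1/1) × 1.636 = 1.636 mol → 234.5 g
% yield = 91.7 / 234.5 × 100 = 39.10 %

39.1 %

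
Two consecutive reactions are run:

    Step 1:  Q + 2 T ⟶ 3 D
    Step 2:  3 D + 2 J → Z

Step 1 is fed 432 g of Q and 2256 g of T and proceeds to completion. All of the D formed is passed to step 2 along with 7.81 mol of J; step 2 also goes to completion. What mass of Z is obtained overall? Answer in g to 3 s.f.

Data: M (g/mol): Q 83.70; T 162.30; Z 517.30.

2020 g

Step 1:
n(Q) = 432.0 / 83.70 = 5.161 mol
n(T) = 2256 / 162.30 = 13.90 mol
n/ν for Q = 5.161/1 = 5.161
n/ν for T = 13.90/2 = 6.950
Smallest n/ν is Q → limiting reagent.
n(D) produced = (3/1) × 5.161 = 15.48 mol
Step 2:
n(D) available = 15.48 mol
n(J) = 7.810 mol
n/ν for D = 15.48/3 = 5.160
n/ν for J = 7.810/2 = 3.905
Smallest n/ν is J → limiting reagent.
n(Z) = (1/2) × 7.810 = 3.905 mol
mass = 3.905 × 517.30 = 2020 g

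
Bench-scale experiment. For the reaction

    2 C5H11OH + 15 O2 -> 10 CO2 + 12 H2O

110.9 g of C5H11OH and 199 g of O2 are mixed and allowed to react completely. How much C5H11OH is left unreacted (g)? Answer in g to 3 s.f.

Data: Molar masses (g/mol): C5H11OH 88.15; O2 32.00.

n(C5H11OH) = 110.9 / 88.15 = 1.258 mol
n(O2) = 199.0 / 32.00 = 6.219 mol
n/ν for C5H11OH = 1.258/2 = 0.6290
n/ν for O2 = 6.219/15 = 0.4146
Smallest n/ν is O2 → limiting reagent.
C5H11OH consumed = (2/15) × 6.219 = 0.8292 mol
C5H11OH remaining = 1.258 − 0.8292 = 0.4288 mol
mass = 0.4288 × 88.15 = 37.80 g

37.8 g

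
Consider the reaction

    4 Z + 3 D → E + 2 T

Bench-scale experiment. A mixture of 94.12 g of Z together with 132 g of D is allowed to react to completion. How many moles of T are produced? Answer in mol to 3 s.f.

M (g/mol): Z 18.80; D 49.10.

1.79 mol

n(Z) = 94.12 / 18.80 = 5.006 mol
n(D) = 132.0 / 49.10 = 2.688 mol
n/ν → Z: 1.252, D: 0.8960; D is limiting.
n(T) = (2/3) × 2.688 = 1.792 mol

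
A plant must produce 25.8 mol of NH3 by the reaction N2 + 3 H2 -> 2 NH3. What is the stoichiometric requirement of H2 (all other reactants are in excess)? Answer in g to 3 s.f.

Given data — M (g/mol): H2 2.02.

n(NH3) = 25.80 mol
n(H2) = (3/2) × 25.80 = 38.70 mol
mass = 38.70 × 2.02 = 78.17 g

78.2 g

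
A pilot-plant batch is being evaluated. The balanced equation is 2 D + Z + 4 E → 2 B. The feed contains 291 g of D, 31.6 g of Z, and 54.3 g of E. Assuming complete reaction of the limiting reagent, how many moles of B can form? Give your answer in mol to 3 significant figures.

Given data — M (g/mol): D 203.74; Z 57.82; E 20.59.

n(D) = 291.0 / 203.74 = 1.428 mol
n(Z) = 31.60 / 57.82 = 0.5465 mol
n(E) = 54.30 / 20.59 = 2.637 mol
n/ν → D: 0.7140, Z: 0.5465, E: 0.6593; Z is limiting.
n(B) = (2/1) × 0.5465 = 1.093 mol

1.09 mol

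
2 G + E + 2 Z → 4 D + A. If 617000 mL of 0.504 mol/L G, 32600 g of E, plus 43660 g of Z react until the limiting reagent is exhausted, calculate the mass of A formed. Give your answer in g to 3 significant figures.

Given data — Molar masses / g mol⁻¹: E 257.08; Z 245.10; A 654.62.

n(G) = 0.504 × 617000/1000 = 311.0 mol
n(E) = 32600 / 257.08 = 126.8 mol
n(Z) = 43660 / 245.10 = 178.1 mol
n/ν for G = 311.0/2 = 155.5
n/ν for E = 126.8/1 = 126.8
n/ν for Z = 178.1/2 = 89.05
Smallest n/ν is Z → limiting reagent.
n(A) = (1/2) × 178.1 = 89.05 mol
mass = 89.05 × 654.62 = 58290 g

58300 g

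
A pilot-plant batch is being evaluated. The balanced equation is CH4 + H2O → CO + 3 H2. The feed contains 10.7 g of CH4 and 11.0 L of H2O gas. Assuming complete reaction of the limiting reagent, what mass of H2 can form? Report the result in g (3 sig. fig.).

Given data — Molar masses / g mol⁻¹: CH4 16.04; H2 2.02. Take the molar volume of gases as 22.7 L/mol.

n(CH4) = 10.70 / 16.04 = 0.6671 mol
n(H2O) = 11.00 / 22.7 = 0.4846 mol
n/ν for CH4 = 0.6671/1 = 0.6671
n/ν for H2O = 0.4846/1 = 0.4846
Smallest n/ν is H2O → limiting reagent.
n(H2) = (3/1) × 0.4846 = 1.454 mol
mass = 1.454 × 2.02 = 2.937 g

2.94 g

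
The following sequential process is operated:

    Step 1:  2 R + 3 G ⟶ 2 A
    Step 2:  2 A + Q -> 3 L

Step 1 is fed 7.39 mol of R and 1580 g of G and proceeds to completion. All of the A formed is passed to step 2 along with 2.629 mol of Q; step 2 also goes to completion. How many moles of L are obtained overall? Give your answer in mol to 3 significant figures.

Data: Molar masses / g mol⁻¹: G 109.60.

Step 1:
n(R) = 7.390 mol
n(G) = 1580 / 109.60 = 14.42 mol
n/ν for R = 7.390/2 = 3.695
n/ν for G = 14.42/3 = 4.807
Smallest n/ν is R → limiting reagent.
n(A) produced = (2/2) × 7.390 = 7.390 mol
Step 2:
n(A) available = 7.390 mol
n(Q) = 2.629 mol
n/ν for A = 7.390/2 = 3.695
n/ν for Q = 2.629/1 = 2.629
Smallest n/ν is Q → limiting reagent.
n(L) = (3/1) × 2.629 = 7.887 mol

7.89 mol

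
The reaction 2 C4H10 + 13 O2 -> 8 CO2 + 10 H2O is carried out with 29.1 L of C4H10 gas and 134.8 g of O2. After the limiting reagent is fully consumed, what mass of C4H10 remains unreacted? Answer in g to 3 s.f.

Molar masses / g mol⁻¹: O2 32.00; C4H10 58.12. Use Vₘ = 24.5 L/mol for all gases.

31.4 g

n(C4H10) = 29.10 / 24.5 = 1.188 mol
n(O2) = 134.8 / 32.00 = 4.213 mol
n/ν → C4H10: 0.5940, O2: 0.3241; O2 is limiting.
C4H10 consumed = (2/13) × 4.213 = 0.6482 mol
C4H10 remaining = 1.188 − 0.6482 = 0.5398 mol
mass = 0.5398 × 58.12 = 31.37 g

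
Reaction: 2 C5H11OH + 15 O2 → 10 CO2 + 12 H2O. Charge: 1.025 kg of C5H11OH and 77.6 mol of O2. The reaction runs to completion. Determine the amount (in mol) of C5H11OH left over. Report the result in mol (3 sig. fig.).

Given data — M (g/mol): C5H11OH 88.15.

n(C5H11OH) = 1.025×1000 / 88.15 = 11.63 mol
n(O2) = 77.60 mol
n/ν for C5H11OH = 11.63/2 = 5.815
n/ν for O2 = 77.60/15 = 5.173
Smallest n/ν is O2 → limiting reagent.
C5H11OH consumed = (2/15) × 77.60 = 10.35 mol
C5H11OH remaining = 11.63 − 10.35 = 1.280 mol

1.28 mol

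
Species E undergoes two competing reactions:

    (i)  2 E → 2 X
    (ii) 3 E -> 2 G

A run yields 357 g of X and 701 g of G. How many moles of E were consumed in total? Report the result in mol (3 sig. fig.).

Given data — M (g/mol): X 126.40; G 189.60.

8.37 mol

n(X) = 357 / 126.40 = 2.824 mol
n(G) = 701 / 189.60 = 3.697 mol
n(E) via (i) = (2/2)×2.824 = 2.824 mol
n(E) via (ii) = (3/2)×3.697 = 5.546 mol
total n(E) = 2.824 + 5.546 = 8.370 mol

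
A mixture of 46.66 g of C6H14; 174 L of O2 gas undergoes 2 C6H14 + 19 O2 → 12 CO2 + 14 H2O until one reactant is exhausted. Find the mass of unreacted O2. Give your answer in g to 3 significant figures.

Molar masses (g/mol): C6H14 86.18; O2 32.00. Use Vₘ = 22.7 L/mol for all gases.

n(C6H14) = 46.66 / 86.18 = 0.5414 mol
n(O2) = 174.0 / 22.7 = 7.665 mol
n/ν for C6H14 = 0.5414/2 = 0.2707
n/ν for O2 = 7.665/19 = 0.4034
Smallest n/ν is C6H14 → limiting reagent.
O2 consumed = (19/2) × 0.5414 = 5.143 mol
O2 remaining = 7.665 − 5.143 = 2.522 mol
mass = 2.522 × 32.00 = 80.70 g

80.7 g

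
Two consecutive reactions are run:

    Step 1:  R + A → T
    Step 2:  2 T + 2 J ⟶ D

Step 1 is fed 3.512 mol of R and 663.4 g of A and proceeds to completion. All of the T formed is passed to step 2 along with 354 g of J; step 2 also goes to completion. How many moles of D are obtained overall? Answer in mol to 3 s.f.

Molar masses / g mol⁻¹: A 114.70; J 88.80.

1.76 mol

Step 1:
n(R) = 3.512 mol
n(A) = 663.4 / 114.70 = 5.784 mol
n/ν for R = 3.512/1 = 3.512
n/ν for A = 5.784/1 = 5.784
Smallest n/ν is R → limiting reagent.
n(T) produced = (1/1) × 3.512 = 3.512 mol
Step 2:
n(T) available = 3.512 mol
n(J) = 354.0 / 88.80 = 3.986 mol
n/ν for T = 3.512/2 = 1.756
n/ν for J = 3.986/2 = 1.993
Smallest n/ν is T → limiting reagent.
n(D) = (1/2) × 3.512 = 1.756 mol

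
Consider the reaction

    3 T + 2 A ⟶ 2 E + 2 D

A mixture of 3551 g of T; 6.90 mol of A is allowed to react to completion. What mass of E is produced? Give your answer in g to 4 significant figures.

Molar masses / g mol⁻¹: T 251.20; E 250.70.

n(T) = 3551 / 251.20 = 14.14 mol
n(A) = 6.900 mol
n/ν for T = 14.14/3 = 4.713
n/ν for A = 6.900/2 = 3.450
Smallest n/ν is A → limiting reagent.
n(E) = (2/2) × 6.900 = 6.900 mol
mass = 6.900 × 250.70 = 1730 g

1730 g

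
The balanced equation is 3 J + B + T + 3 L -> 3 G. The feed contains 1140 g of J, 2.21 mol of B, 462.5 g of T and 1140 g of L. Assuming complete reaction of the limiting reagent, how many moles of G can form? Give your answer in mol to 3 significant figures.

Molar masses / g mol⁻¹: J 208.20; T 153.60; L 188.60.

n(J) = 1140 / 208.20 = 5.476 mol
n(B) = 2.210 mol
n(T) = 462.5 / 153.60 = 3.011 mol
n(L) = 1140 / 188.60 = 6.045 mol
n/ν → J: 1.825, B: 2.210, T: 3.011, L: 2.015; J is limiting.
n(G) = (3/3) × 5.476 = 5.476 mol

5.48 mol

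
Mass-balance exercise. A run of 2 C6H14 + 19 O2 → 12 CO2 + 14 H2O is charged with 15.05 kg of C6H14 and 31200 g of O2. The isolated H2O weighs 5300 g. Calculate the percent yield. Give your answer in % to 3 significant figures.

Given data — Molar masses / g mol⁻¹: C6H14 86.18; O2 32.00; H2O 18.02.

40.9 %

n(C6H14) = 15.05×1000 / 86.18 = 174.6 mol
n(O2) = 31200 / 32.00 = 975.0 mol
n/ν → C6H14: 87.30, O2: 51.32; O2 is limiting.
theoretical n(H2O) = (14/19) × 975.0 = 718.4 mol → 12950 g
% yield = 5300 / 12950 × 100 = 40.93 %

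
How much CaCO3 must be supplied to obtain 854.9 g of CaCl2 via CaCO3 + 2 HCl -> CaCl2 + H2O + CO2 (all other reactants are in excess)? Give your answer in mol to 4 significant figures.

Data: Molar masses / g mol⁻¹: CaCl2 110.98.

n(CaCl2) = 854.9 / 110.98 = 7.703 mol
n(CaCO3) = (1/1) × 7.703 = 7.703 mol

7.703 mol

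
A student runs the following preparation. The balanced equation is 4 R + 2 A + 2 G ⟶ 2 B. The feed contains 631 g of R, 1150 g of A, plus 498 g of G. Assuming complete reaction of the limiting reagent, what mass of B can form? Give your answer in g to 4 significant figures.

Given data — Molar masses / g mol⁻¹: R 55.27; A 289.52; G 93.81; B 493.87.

n(R) = 631.0 / 55.27 = 11.42 mol
n(A) = 1150 / 289.52 = 3.972 mol
n(G) = 498.0 / 93.81 = 5.309 mol
n/ν for R = 11.42/4 = 2.855
n/ν for A = 3.972/2 = 1.986
n/ν for G = 5.309/2 = 2.655
Smallest n/ν is A → limiting reagent.
n(B) = (2/2) × 3.972 = 3.972 mol
mass = 3.972 × 493.87 = 1962 g

1962 g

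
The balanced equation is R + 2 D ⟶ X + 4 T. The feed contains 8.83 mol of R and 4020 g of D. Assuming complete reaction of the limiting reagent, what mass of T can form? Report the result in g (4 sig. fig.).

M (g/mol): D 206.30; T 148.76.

5254 g

n(R) = 8.830 mol
n(D) = 4020 / 206.30 = 19.49 mol
n/ν → R: 8.830, D: 9.745; R is limiting.
n(T) = (4/1) × 8.830 = 35.32 mol
mass = 35.32 × 148.76 = 5254 g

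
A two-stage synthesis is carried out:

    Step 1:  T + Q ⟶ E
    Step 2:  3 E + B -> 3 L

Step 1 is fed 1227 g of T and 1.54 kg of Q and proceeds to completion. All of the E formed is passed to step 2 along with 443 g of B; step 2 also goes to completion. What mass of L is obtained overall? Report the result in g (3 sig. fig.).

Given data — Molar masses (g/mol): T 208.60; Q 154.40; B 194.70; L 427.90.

Step 1:
n(T) = 1227 / 208.60 = 5.882 mol
n(Q) = 1.540×1000 / 154.40 = 9.974 mol
n/ν → T: 5.882, Q: 9.974; T is limiting.
n(E) produced = (1/1) × 5.882 = 5.882 mol
Step 2:
n(E) available = 5.882 mol
n(B) = 443.0 / 194.70 = 2.275 mol
n/ν → E: 1.961, B: 2.275; E is limiting.
n(L) = (3/3) × 5.882 = 5.882 mol
mass = 5.882 × 427.90 = 2517 g

2520 g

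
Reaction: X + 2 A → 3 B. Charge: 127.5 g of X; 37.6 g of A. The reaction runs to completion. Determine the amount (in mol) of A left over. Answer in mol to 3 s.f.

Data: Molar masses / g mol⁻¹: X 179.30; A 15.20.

1.05 mol

n(X) = 127.5 / 179.30 = 0.7111 mol
n(A) = 37.60 / 15.20 = 2.474 mol
n/ν for X = 0.7111/1 = 0.7111
n/ν for A = 2.474/2 = 1.237
Smallest n/ν is X → limiting reagent.
A consumed = (2/1) × 0.7111 = 1.422 mol
A remaining = 2.474 − 1.422 = 1.052 mol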